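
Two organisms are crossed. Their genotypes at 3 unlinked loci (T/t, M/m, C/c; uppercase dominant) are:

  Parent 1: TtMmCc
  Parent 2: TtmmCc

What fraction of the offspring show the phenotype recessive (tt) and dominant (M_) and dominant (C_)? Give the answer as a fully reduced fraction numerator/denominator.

TtMmCc gametes: TMC×1, TMc×1, TmC×1, Tmc×1, tMC×1, tMc×1, tmC×1, tmc×1
TtmmCc gametes: TmC×2, Tmc×2, tmC×2, tmc×2
TtMmCc×TtmmCc grid (8·8=64): TTMmCC=2 TTMmCc=4 TTMmcc=2 TTmmCC=2 TTmmCc=4 TTmmcc=2 TtMmCC=4 TtMmCc=8 TtMmcc=4 TtmmCC=4 TtmmCc=8 Ttmmcc=4 ttMmCC=2 ttMmCc=4 ttMmcc=2 ttmmCC=2 ttmmCc=4 ttmmcc=2
tt M_ C_ hits 6/64; gcd=2; 6÷2/64÷2 = 3/32

P(tt M_ C_) = 3/32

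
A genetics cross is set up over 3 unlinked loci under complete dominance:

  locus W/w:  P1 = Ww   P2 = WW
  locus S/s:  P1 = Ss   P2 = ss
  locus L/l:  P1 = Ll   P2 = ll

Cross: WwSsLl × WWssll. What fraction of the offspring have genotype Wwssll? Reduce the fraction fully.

P(Wwssll) = 1/8

WwSsLl gametes: WSL×1, WSl×1, WsL×1, Wsl×1, wSL×1, wSl×1, wsL×1, wsl×1
WWssll gametes: Wsl×8
WwSsLl×WWssll grid (8·8=64): WWSsLl=8 WWSsll=8 WWssLl=8 WWssll=8 WwSsLl=8 WwSsll=8 WwssLl=8 Wwssll=8
Wwssll hits 8/64; gcd=8; 8÷8/64÷8 = 1/8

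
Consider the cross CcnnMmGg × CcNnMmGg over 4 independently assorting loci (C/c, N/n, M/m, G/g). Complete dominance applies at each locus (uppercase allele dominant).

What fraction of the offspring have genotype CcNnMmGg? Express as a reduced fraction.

P(CcNnMmGg) = 1/16

CcnnMmGg gametes: CnMG×2, CnMg×2, CnmG×2, Cnmg×2, cnMG×2, cnMg×2, cnmG×2, cnmg×2
CcNnMmGg gametes: CNMG×1, CNMg×1, CNmG×1, CNmg×1, CnMG×1, CnMg×1, CnmG×1, Cnmg×1, cNMG×1, cNMg×1, cNmG×1, cNmg×1, cnMG×1, cnMg×1, cnmG×1, cnmg×1
CcnnMmGg×CcNnMmGg grid (16·16=256): CCNnMMGG=2 CCNnMMGg=4 CCNnMMgg=2 CCNnMmGG=4 CCNnMmGg=8 CCNnMmgg=4 CCNnmmGG=2 CCNnmmGg=4 CCNnmmgg=2 CCnnMMGG=2 CCnnMMGg=4 CCnnMMgg=2 CCnnMmGG=4 CCnnMmGg=8 CCnnMmgg=4 CCnnmmGG=2 CCnnmmGg=4 CCnnmmgg=2 CcNnMMGG=4 CcNnMMGg=8 CcNnMMgg=4 CcNnMmGG=8 CcNnMmGg=16 CcNnMmgg=8 CcNnmmGG=4 CcNnmmGg=8 CcNnmmgg=4 CcnnMMGG=4 CcnnMMGg=8 CcnnMMgg=4 CcnnMmGG=8 CcnnMmGg=16 CcnnMmgg=8 CcnnmmGG=4 CcnnmmGg=8 Ccnnmmgg=4 ccNnMMGG=2 ccNnMMGg=4 ccNnMMgg=2 ccNnMmGG=4 ccNnMmGg=8 ccNnMmgg=4 ccNnmmGG=2 ccNnmmGg=4 ccNnmmgg=2 ccnnMMGG=2 ccnnMMGg=4 ccnnMMgg=2 ccnnMmGG=4 ccnnMmGg=8 ccnnMmgg=4 ccnnmmGG=2 ccnnmmGg=4 ccnnmmgg=2
CcNnMmGg hits 16/256; gcd=16; 16÷16/256÷16 = 1/16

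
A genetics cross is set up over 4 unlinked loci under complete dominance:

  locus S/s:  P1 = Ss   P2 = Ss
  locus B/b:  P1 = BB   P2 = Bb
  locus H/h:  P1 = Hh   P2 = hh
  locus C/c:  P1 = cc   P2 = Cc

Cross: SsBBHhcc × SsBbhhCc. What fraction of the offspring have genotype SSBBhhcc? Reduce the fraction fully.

SsBBHhcc gametes: SBHc×4, SBhc×4, sBHc×4, sBhc×4
SsBbhhCc gametes: SBhC×2, SBhc×2, SbhC×2, Sbhc×2, sBhC×2, sBhc×2, sbhC×2, sbhc×2
SsBBHhcc×SsBbhhCc grid (16·16=256): SSBBHhCc=8 SSBBHhcc=8 SSBBhhCc=8 SSBBhhcc=8 SSBbHhCc=8 SSBbHhcc=8 SSBbhhCc=8 SSBbhhcc=8 SsBBHhCc=16 SsBBHhcc=16 SsBBhhCc=16 SsBBhhcc=16 SsBbHhCc=16 SsBbHhcc=16 SsBbhhCc=16 SsBbhhcc=16 ssBBHhCc=8 ssBBHhcc=8 ssBBhhCc=8 ssBBhhcc=8 ssBbHhCc=8 ssBbHhcc=8 ssBbhhCc=8 ssBbhhcc=8
SSBBhhcc hits 8/256; gcd=8; 8÷8/256÷8 = 1/32

P(SSBBhhcc) = 1/32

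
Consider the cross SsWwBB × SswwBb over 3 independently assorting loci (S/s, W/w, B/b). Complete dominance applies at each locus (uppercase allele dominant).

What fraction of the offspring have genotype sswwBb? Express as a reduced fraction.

SsWwBB gametes: SWB×2, SwB×2, sWB×2, swB×2
SswwBb gametes: SwB×2, Swb×2, swB×2, swb×2
SsWwBB×SswwBb grid (8·8=64): SSWwBB=4 SSWwBb=4 SSwwBB=4 SSwwBb=4 SsWwBB=8 SsWwBb=8 SswwBB=8 SswwBb=8 ssWwBB=4 ssWwBb=4 sswwBB=4 sswwBb=4
sswwBb hits 4/64; gcd=4; 4÷4/64÷4 = 1/16

P(sswwBb) = 1/16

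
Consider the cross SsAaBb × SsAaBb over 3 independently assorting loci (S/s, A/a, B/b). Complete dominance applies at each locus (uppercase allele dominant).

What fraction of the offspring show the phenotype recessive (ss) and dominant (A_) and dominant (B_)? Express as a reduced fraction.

P(ss A_ B_) = 9/64

SsAaBb gametes: SAB×1, SAb×1, SaB×1, Sab×1, sAB×1, sAb×1, saB×1, sab×1
SsAaBb gametes: SAB×1, SAb×1, SaB×1, Sab×1, sAB×1, sAb×1, saB×1, sab×1
SsAaBb×SsAaBb grid (8·8=64): SSAABB=1 SSAABb=2 SSAAbb=1 SSAaBB=2 SSAaBb=4 SSAabb=2 SSaaBB=1 SSaaBb=2 SSaabb=1 SsAABB=2 SsAABb=4 SsAAbb=2 SsAaBB=4 SsAaBb=8 SsAabb=4 SsaaBB=2 SsaaBb=4 Ssaabb=2 ssAABB=1 ssAABb=2 ssAAbb=1 ssAaBB=2 ssAaBb=4 ssAabb=2 ssaaBB=1 ssaaBb=2 ssaabb=1
ss A_ B_ hits 9/64; gcd=1; 9÷1/64÷1 = 9/64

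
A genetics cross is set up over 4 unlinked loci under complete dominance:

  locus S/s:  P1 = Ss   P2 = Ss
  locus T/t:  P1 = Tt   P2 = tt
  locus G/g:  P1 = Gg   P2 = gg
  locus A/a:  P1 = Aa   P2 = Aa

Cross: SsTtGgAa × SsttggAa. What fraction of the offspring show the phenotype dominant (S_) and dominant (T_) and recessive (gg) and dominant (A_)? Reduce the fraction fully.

P(S_ T_ gg A_) = 9/64

SsTtGgAa gametes: STGA×1, STGa×1, STgA×1, STga×1, StGA×1, StGa×1, StgA×1, Stga×1, sTGA×1, sTGa×1, sTgA×1, sTga×1, stGA×1, stGa×1, stgA×1, stga×1
SsttggAa gametes: StgA×4, Stga×4, stgA×4, stga×4
SsTtGgAa×SsttggAa grid (16·16=256): SSTtGgAA=4 SSTtGgAa=8 SSTtGgaa=4 SSTtggAA=4 SSTtggAa=8 SSTtggaa=4 SSttGgAA=4 SSttGgAa=8 SSttGgaa=4 SSttggAA=4 SSttggAa=8 SSttggaa=4 SsTtGgAA=8 SsTtGgAa=16 SsTtGgaa=8 SsTtggAA=8 SsTtggAa=16 SsTtggaa=8 SsttGgAA=8 SsttGgAa=16 SsttGgaa=8 SsttggAA=8 SsttggAa=16 Ssttggaa=8 ssTtGgAA=4 ssTtGgAa=8 ssTtGgaa=4 ssTtggAA=4 ssTtggAa=8 ssTtggaa=4 ssttGgAA=4 ssttGgAa=8 ssttGgaa=4 ssttggAA=4 ssttggAa=8 ssttggaa=4
S_ T_ gg A_ hits 36/256; gcd=4; 36÷4/256÷4 = 9/64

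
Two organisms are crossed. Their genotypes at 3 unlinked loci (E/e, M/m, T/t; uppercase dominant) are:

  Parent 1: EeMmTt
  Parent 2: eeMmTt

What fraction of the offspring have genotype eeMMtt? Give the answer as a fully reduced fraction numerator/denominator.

P(eeMMtt) = 1/32

EeMmTt gametes: EMT×1, EMt×1, EmT×1, Emt×1, eMT×1, eMt×1, emT×1, emt×1
eeMmTt gametes: eMT×2, eMt×2, emT×2, emt×2
EeMmTt×eeMmTt grid (8·8=64): EeMMTT=2 EeMMTt=4 EeMMtt=2 EeMmTT=4 EeMmTt=8 EeMmtt=4 EemmTT=2 EemmTt=4 Eemmtt=2 eeMMTT=2 eeMMTt=4 eeMMtt=2 eeMmTT=4 eeMmTt=8 eeMmtt=4 eemmTT=2 eemmTt=4 eemmtt=2
eeMMtt hits 2/64; gcd=2; 2÷2/64÷2 = 1/32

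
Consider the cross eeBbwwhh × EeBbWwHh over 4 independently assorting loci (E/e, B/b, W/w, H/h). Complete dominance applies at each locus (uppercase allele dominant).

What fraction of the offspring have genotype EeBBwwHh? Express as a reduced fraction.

P(EeBBwwHh) = 1/32

eeBbwwhh gametes: eBwh×8, ebwh×8
EeBbWwHh gametes: EBWH×1, EBWh×1, EBwH×1, EBwh×1, EbWH×1, EbWh×1, EbwH×1, Ebwh×1, eBWH×1, eBWh×1, eBwH×1, eBwh×1, ebWH×1, ebWh×1, ebwH×1, ebwh×1
eeBbwwhh×EeBbWwHh grid (16·16=256): EeBBWwHh=8 EeBBWwhh=8 EeBBwwHh=8 EeBBwwhh=8 EeBbWwHh=16 EeBbWwhh=16 EeBbwwHh=16 EeBbwwhh=16 EebbWwHh=8 EebbWwhh=8 EebbwwHh=8 Eebbwwhh=8 eeBBWwHh=8 eeBBWwhh=8 eeBBwwHh=8 eeBBwwhh=8 eeBbWwHh=16 eeBbWwhh=16 eeBbwwHh=16 eeBbwwhh=16 eebbWwHh=8 eebbWwhh=8 eebbwwHh=8 eebbwwhh=8
EeBBwwHh hits 8/256; gcd=8; 8÷8/256÷8 = 1/32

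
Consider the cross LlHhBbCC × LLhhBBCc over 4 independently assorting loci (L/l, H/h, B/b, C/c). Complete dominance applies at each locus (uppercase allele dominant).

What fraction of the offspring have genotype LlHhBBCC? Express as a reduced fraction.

LlHhBbCC gametes: LHBC×2, LHbC×2, LhBC×2, LhbC×2, lHBC×2, lHbC×2, lhBC×2, lhbC×2
LLhhBBCc gametes: LhBC×8, LhBc×8
LlHhBbCC×LLhhBBCc grid (16·16=256): LLHhBBCC=16 LLHhBBCc=16 LLHhBbCC=16 LLHhBbCc=16 LLhhBBCC=16 LLhhBBCc=16 LLhhBbCC=16 LLhhBbCc=16 LlHhBBCC=16 LlHhBBCc=16 LlHhBbCC=16 LlHhBbCc=16 LlhhBBCC=16 LlhhBBCc=16 LlhhBbCC=16 LlhhBbCc=16
LlHhBBCC hits 16/256; gcd=16; 16÷16/256÷16 = 1/16

P(LlHhBBCC) = 1/16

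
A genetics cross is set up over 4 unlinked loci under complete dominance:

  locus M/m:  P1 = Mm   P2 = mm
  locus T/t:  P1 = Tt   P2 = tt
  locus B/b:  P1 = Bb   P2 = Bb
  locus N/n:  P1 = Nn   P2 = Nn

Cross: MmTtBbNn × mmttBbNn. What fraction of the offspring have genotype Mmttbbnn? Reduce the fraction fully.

MmTtBbNn gametes: MTBN×1, MTBn×1, MTbN×1, MTbn×1, MtBN×1, MtBn×1, MtbN×1, Mtbn×1, mTBN×1, mTBn×1, mTbN×1, mTbn×1, mtBN×1, mtBn×1, mtbN×1, mtbn×1
mmttBbNn gametes: mtBN×4, mtBn×4, mtbN×4, mtbn×4
MmTtBbNn×mmttBbNn grid (16·16=256): MmTtBBNN=4 MmTtBBNn=8 MmTtBBnn=4 MmTtBbNN=8 MmTtBbNn=16 MmTtBbnn=8 MmTtbbNN=4 MmTtbbNn=8 MmTtbbnn=4 MmttBBNN=4 MmttBBNn=8 MmttBBnn=4 MmttBbNN=8 MmttBbNn=16 MmttBbnn=8 MmttbbNN=4 MmttbbNn=8 Mmttbbnn=4 mmTtBBNN=4 mmTtBBNn=8 mmTtBBnn=4 mmTtBbNN=8 mmTtBbNn=16 mmTtBbnn=8 mmTtbbNN=4 mmTtbbNn=8 mmTtbbnn=4 mmttBBNN=4 mmttBBNn=8 mmttBBnn=4 mmttBbNN=8 mmttBbNn=16 mmttBbnn=8 mmttbbNN=4 mmttbbNn=8 mmttbbnn=4
Mmttbbnn hits 4/256; gcd=4; 4÷4/256÷4 = 1/64

P(Mmttbbnn) = 1/64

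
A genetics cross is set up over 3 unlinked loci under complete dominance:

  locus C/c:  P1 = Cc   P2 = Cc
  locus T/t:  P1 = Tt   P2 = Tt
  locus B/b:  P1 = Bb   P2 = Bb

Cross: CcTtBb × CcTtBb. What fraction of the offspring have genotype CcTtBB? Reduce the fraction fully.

CcTtBb gametes: CTB×1, CTb×1, CtB×1, Ctb×1, cTB×1, cTb×1, ctB×1, ctb×1
CcTtBb gametes: CTB×1, CTb×1, CtB×1, Ctb×1, cTB×1, cTb×1, ctB×1, ctb×1
CcTtBb×CcTtBb grid (8·8=64): CCTTBB=1 CCTTBb=2 CCTTbb=1 CCTtBB=2 CCTtBb=4 CCTtbb=2 CCttBB=1 CCttBb=2 CCttbb=1 CcTTBB=2 CcTTBb=4 CcTTbb=2 CcTtBB=4 CcTtBb=8 CcTtbb=4 CcttBB=2 CcttBb=4 Ccttbb=2 ccTTBB=1 ccTTBb=2 ccTTbb=1 ccTtBB=2 ccTtBb=4 ccTtbb=2 ccttBB=1 ccttBb=2 ccttbb=1
CcTtBB hits 4/64; gcd=4; 4÷4/64÷4 = 1/16

P(CcTtBB) = 1/16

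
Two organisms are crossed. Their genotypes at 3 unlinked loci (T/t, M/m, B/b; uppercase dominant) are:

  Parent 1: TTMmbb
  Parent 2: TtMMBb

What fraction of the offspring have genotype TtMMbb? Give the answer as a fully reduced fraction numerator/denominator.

TTMmbb gametes: TMb×4, Tmb×4
TtMMBb gametes: TMB×2, TMb×2, tMB×2, tMb×2
TTMmbb×TtMMBb grid (8·8=64): TTMMBb=8 TTMMbb=8 TTMmBb=8 TTMmbb=8 TtMMBb=8 TtMMbb=8 TtMmBb=8 TtMmbb=8
TtMMbb hits 8/64; gcd=8; 8÷8/64÷8 = 1/8

P(TtMMbb) = 1/8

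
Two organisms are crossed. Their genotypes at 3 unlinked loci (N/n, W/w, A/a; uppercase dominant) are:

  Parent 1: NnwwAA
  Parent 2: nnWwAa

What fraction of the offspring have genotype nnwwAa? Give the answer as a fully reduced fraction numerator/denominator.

P(nnwwAa) = 1/8

NnwwAA gametes: NwA×4, nwA×4
nnWwAa gametes: nWA×2, nWa×2, nwA×2, nwa×2
NnwwAA×nnWwAa grid (8·8=64): NnWwAA=8 NnWwAa=8 NnwwAA=8 NnwwAa=8 nnWwAA=8 nnWwAa=8 nnwwAA=8 nnwwAa=8
nnwwAa hits 8/64; gcd=8; 8÷8/64÷8 = 1/8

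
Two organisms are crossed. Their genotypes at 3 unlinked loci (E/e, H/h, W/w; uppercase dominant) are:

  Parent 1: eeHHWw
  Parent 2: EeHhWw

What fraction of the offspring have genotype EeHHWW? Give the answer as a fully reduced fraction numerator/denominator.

eeHHWw gametes: eHW×4, eHw×4
EeHhWw gametes: EHW×1, EHw×1, EhW×1, Ehw×1, eHW×1, eHw×1, ehW×1, ehw×1
eeHHWw×EeHhWw grid (8·8=64): EeHHWW=4 EeHHWw=8 EeHHww=4 EeHhWW=4 EeHhWw=8 EeHhww=4 eeHHWW=4 eeHHWw=8 eeHHww=4 eeHhWW=4 eeHhWw=8 eeHhww=4
EeHHWW hits 4/64; gcd=4; 4÷4/64÷4 = 1/16

P(EeHHWW) = 1/16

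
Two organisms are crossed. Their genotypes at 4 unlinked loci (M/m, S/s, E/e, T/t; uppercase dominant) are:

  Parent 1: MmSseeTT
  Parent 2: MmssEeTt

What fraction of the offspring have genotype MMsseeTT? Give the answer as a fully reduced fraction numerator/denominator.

MmSseeTT gametes: MSeT×4, MseT×4, mSeT×4, mseT×4
MmssEeTt gametes: MsET×2, MsEt×2, MseT×2, Mset×2, msET×2, msEt×2, mseT×2, mset×2
MmSseeTT×MmssEeTt grid (16·16=256): MMSsEeTT=8 MMSsEeTt=8 MMSseeTT=8 MMSseeTt=8 MMssEeTT=8 MMssEeTt=8 MMsseeTT=8 MMsseeTt=8 MmSsEeTT=16 MmSsEeTt=16 MmSseeTT=16 MmSseeTt=16 MmssEeTT=16 MmssEeTt=16 MmsseeTT=16 MmsseeTt=16 mmSsEeTT=8 mmSsEeTt=8 mmSseeTT=8 mmSseeTt=8 mmssEeTT=8 mmssEeTt=8 mmsseeTT=8 mmsseeTt=8
MMsseeTT hits 8/256; gcd=8; 8÷8/256÷8 = 1/32

P(MMsseeTT) = 1/32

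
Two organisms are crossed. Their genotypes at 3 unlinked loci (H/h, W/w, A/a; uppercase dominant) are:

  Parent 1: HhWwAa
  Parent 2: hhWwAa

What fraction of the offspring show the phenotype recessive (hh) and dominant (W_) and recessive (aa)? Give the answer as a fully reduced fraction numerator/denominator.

HhWwAa gametes: HWA×1, HWa×1, HwA×1, Hwa×1, hWA×1, hWa×1, hwA×1, hwa×1
hhWwAa gametes: hWA×2, hWa×2, hwA×2, hwa×2
HhWwAa×hhWwAa grid (8·8=64): HhWWAA=2 HhWWAa=4 HhWWaa=2 HhWwAA=4 HhWwAa=8 HhWwaa=4 HhwwAA=2 HhwwAa=4 Hhwwaa=2 hhWWAA=2 hhWWAa=4 hhWWaa=2 hhWwAA=4 hhWwAa=8 hhWwaa=4 hhwwAA=2 hhwwAa=4 hhwwaa=2
hh W_ aa hits 6/64; gcd=2; 6÷2/64÷2 = 3/32

P(hh W_ aa) = 3/32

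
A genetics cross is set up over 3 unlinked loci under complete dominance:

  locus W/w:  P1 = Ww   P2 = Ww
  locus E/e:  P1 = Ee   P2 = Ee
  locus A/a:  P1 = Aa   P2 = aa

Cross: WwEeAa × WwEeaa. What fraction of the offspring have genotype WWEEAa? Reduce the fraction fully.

WwEeAa gametes: WEA×1, WEa×1, WeA×1, Wea×1, wEA×1, wEa×1, weA×1, wea×1
WwEeaa gametes: WEa×2, Wea×2, wEa×2, wea×2
WwEeAa×WwEeaa grid (8·8=64): WWEEAa=2 WWEEaa=2 WWEeAa=4 WWEeaa=4 WWeeAa=2 WWeeaa=2 WwEEAa=4 WwEEaa=4 WwEeAa=8 WwEeaa=8 WweeAa=4 Wweeaa=4 wwEEAa=2 wwEEaa=2 wwEeAa=4 wwEeaa=4 wweeAa=2 wweeaa=2
WWEEAa hits 2/64; gcd=2; 2÷2/64÷2 = 1/32

P(WWEEAa) = 1/32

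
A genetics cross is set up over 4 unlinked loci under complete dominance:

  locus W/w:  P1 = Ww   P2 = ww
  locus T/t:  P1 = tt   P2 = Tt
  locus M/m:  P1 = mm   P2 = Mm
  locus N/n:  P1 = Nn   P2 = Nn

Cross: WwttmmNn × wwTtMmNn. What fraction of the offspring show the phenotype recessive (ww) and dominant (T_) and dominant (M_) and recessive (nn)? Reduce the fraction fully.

WwttmmNn gametes: WtmN×4, Wtmn×4, wtmN×4, wtmn×4
wwTtMmNn gametes: wTMN×2, wTMn×2, wTmN×2, wTmn×2, wtMN×2, wtMn×2, wtmN×2, wtmn×2
WwttmmNn×wwTtMmNn grid (16·16=256): WwTtMmNN=8 WwTtMmNn=16 WwTtMmnn=8 WwTtmmNN=8 WwTtmmNn=16 WwTtmmnn=8 WwttMmNN=8 WwttMmNn=16 WwttMmnn=8 WwttmmNN=8 WwttmmNn=16 Wwttmmnn=8 wwTtMmNN=8 wwTtMmNn=16 wwTtMmnn=8 wwTtmmNN=8 wwTtmmNn=16 wwTtmmnn=8 wwttMmNN=8 wwttMmNn=16 wwttMmnn=8 wwttmmNN=8 wwttmmNn=16 wwttmmnn=8
ww T_ M_ nn hits 8/256; gcd=8; 8÷8/256÷8 = 1/32

P(ww T_ M_ nn) = 1/32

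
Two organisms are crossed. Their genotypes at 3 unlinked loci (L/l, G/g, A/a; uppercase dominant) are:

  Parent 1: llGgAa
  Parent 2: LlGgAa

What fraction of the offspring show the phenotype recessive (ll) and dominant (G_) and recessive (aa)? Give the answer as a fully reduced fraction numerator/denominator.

llGgAa gametes: lGA×2, lGa×2, lgA×2, lga×2
LlGgAa gametes: LGA×1, LGa×1, LgA×1, Lga×1, lGA×1, lGa×1, lgA×1, lga×1
llGgAa×LlGgAa grid (8·8=64): LlGGAA=2 LlGGAa=4 LlGGaa=2 LlGgAA=4 LlGgAa=8 LlGgaa=4 LlggAA=2 LlggAa=4 Llggaa=2 llGGAA=2 llGGAa=4 llGGaa=2 llGgAA=4 llGgAa=8 llGgaa=4 llggAA=2 llggAa=4 llggaa=2
ll G_ aa hits 6/64; gcd=2; 6÷2/64÷2 = 3/32

P(ll G_ aa) = 3/32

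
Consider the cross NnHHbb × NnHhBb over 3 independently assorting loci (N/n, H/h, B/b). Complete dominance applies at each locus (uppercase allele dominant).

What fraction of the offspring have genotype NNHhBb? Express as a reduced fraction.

P(NNHhBb) = 1/16

NnHHbb gametes: NHb×4, nHb×4
NnHhBb gametes: NHB×1, NHb×1, NhB×1, Nhb×1, nHB×1, nHb×1, nhB×1, nhb×1
NnHHbb×NnHhBb grid (8·8=64): NNHHBb=4 NNHHbb=4 NNHhBb=4 NNHhbb=4 NnHHBb=8 NnHHbb=8 NnHhBb=8 NnHhbb=8 nnHHBb=4 nnHHbb=4 nnHhBb=4 nnHhbb=4
NNHhBb hits 4/64; gcd=4; 4÷4/64÷4 = 1/16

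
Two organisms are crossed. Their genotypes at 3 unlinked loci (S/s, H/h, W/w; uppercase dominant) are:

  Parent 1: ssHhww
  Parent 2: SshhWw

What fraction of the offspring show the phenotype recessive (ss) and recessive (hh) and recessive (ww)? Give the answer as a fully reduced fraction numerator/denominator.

P(ss hh ww) = 1/8

ssHhww gametes: sHw×4, shw×4
SshhWw gametes: ShW×2, Shw×2, shW×2, shw×2
ssHhww×SshhWw grid (8·8=64): SsHhWw=8 SsHhww=8 SshhWw=8 Sshhww=8 ssHhWw=8 ssHhww=8 sshhWw=8 sshhww=8
ss hh ww hits 8/64; gcd=8; 8÷8/64÷8 = 1/8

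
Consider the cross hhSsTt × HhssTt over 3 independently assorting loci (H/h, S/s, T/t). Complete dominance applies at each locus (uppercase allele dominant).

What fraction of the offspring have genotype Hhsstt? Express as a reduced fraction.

P(Hhsstt) = 1/16

hhSsTt gametes: hST×2, hSt×2, hsT×2, hst×2
HhssTt gametes: HsT×2, Hst×2, hsT×2, hst×2
hhSsTt×HhssTt grid (8·8=64): HhSsTT=4 HhSsTt=8 HhSstt=4 HhssTT=4 HhssTt=8 Hhsstt=4 hhSsTT=4 hhSsTt=8 hhSstt=4 hhssTT=4 hhssTt=8 hhsstt=4
Hhsstt hits 4/64; gcd=4; 4÷4/64÷4 = 1/16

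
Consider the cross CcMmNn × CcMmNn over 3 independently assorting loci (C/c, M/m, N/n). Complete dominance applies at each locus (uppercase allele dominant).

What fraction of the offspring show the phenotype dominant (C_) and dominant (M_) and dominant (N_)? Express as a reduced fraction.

P(C_ M_ N_) = 27/64

CcMmNn gametes: CMN×1, CMn×1, CmN×1, Cmn×1, cMN×1, cMn×1, cmN×1, cmn×1
CcMmNn gametes: CMN×1, CMn×1, CmN×1, Cmn×1, cMN×1, cMn×1, cmN×1, cmn×1
CcMmNn×CcMmNn grid (8·8=64): CCMMNN=1 CCMMNn=2 CCMMnn=1 CCMmNN=2 CCMmNn=4 CCMmnn=2 CCmmNN=1 CCmmNn=2 CCmmnn=1 CcMMNN=2 CcMMNn=4 CcMMnn=2 CcMmNN=4 CcMmNn=8 CcMmnn=4 CcmmNN=2 CcmmNn=4 Ccmmnn=2 ccMMNN=1 ccMMNn=2 ccMMnn=1 ccMmNN=2 ccMmNn=4 ccMmnn=2 ccmmNN=1 ccmmNn=2 ccmmnn=1
C_ M_ N_ hits 27/64; gcd=1; 27÷1/64÷1 = 27/64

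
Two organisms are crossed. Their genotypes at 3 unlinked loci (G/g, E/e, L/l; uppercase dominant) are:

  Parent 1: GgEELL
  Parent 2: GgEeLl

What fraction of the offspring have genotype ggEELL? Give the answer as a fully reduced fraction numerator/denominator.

GgEELL gametes: GEL×4, gEL×4
GgEeLl gametes: GEL×1, GEl×1, GeL×1, Gel×1, gEL×1, gEl×1, geL×1, gel×1
GgEELL×GgEeLl grid (8·8=64): GGEELL=4 GGEELl=4 GGEeLL=4 GGEeLl=4 GgEELL=8 GgEELl=8 GgEeLL=8 GgEeLl=8 ggEELL=4 ggEELl=4 ggEeLL=4 ggEeLl=4
ggEELL hits 4/64; gcd=4; 4÷4/64÷4 = 1/16

P(ggEELL) = 1/16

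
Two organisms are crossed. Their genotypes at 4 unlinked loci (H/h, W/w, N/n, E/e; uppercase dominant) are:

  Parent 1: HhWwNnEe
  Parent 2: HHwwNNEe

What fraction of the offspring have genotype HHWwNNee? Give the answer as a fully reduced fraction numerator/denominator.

P(HHWwNNee) = 1/32

HhWwNnEe gametes: HWNE×1, HWNe×1, HWnE×1, HWne×1, HwNE×1, HwNe×1, HwnE×1, Hwne×1, hWNE×1, hWNe×1, hWnE×1, hWne×1, hwNE×1, hwNe×1, hwnE×1, hwne×1
HHwwNNEe gametes: HwNE×8, HwNe×8
HhWwNnEe×HHwwNNEe grid (16·16=256): HHWwNNEE=8 HHWwNNEe=16 HHWwNNee=8 HHWwNnEE=8 HHWwNnEe=16 HHWwNnee=8 HHwwNNEE=8 HHwwNNEe=16 HHwwNNee=8 HHwwNnEE=8 HHwwNnEe=16 HHwwNnee=8 HhWwNNEE=8 HhWwNNEe=16 HhWwNNee=8 HhWwNnEE=8 HhWwNnEe=16 HhWwNnee=8 HhwwNNEE=8 HhwwNNEe=16 HhwwNNee=8 HhwwNnEE=8 HhwwNnEe=16 HhwwNnee=8
HHWwNNee hits 8/256; gcd=8; 8÷8/256÷8 = 1/32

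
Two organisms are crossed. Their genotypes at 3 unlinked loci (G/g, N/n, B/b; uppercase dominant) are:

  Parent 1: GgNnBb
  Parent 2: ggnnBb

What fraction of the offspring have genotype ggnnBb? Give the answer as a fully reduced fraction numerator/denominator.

P(ggnnBb) = 1/8

GgNnBb gametes: GNB×1, GNb×1, GnB×1, Gnb×1, gNB×1, gNb×1, gnB×1, gnb×1
ggnnBb gametes: gnB×4, gnb×4
GgNnBb×ggnnBb grid (8·8=64): GgNnBB=4 GgNnBb=8 GgNnbb=4 GgnnBB=4 GgnnBb=8 Ggnnbb=4 ggNnBB=4 ggNnBb=8 ggNnbb=4 ggnnBB=4 ggnnBb=8 ggnnbb=4
ggnnBb hits 8/64; gcd=8; 8÷8/64÷8 = 1/8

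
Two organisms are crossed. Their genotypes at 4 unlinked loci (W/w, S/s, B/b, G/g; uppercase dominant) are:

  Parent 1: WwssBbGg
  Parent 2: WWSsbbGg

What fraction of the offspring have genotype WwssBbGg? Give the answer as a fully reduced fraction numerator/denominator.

WwssBbGg gametes: WsBG×2, WsBg×2, WsbG×2, Wsbg×2, wsBG×2, wsBg×2, wsbG×2, wsbg×2
WWSsbbGg gametes: WSbG×4, WSbg×4, WsbG×4, Wsbg×4
WwssBbGg×WWSsbbGg grid (16·16=256): WWSsBbGG=8 WWSsBbGg=16 WWSsBbgg=8 WWSsbbGG=8 WWSsbbGg=16 WWSsbbgg=8 WWssBbGG=8 WWssBbGg=16 WWssBbgg=8 WWssbbGG=8 WWssbbGg=16 WWssbbgg=8 WwSsBbGG=8 WwSsBbGg=16 WwSsBbgg=8 WwSsbbGG=8 WwSsbbGg=16 WwSsbbgg=8 WwssBbGG=8 WwssBbGg=16 WwssBbgg=8 WwssbbGG=8 WwssbbGg=16 Wwssbbgg=8
WwssBbGg hits 16/256; gcd=16; 16÷16/256÷16 = 1/16

P(WwssBbGg) = 1/16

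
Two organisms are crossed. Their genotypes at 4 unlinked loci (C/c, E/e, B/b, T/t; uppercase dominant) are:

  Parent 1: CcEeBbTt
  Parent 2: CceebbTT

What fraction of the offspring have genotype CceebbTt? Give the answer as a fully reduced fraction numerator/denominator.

CcEeBbTt gametes: CEBT×1, CEBt×1, CEbT×1, CEbt×1, CeBT×1, CeBt×1, CebT×1, Cebt×1, cEBT×1, cEBt×1, cEbT×1, cEbt×1, ceBT×1, ceBt×1, cebT×1, cebt×1
CceebbTT gametes: CebT×8, cebT×8
CcEeBbTt×CceebbTT grid (16·16=256): CCEeBbTT=8 CCEeBbTt=8 CCEebbTT=8 CCEebbTt=8 CCeeBbTT=8 CCeeBbTt=8 CCeebbTT=8 CCeebbTt=8 CcEeBbTT=16 CcEeBbTt=16 CcEebbTT=16 CcEebbTt=16 CceeBbTT=16 CceeBbTt=16 CceebbTT=16 CceebbTt=16 ccEeBbTT=8 ccEeBbTt=8 ccEebbTT=8 ccEebbTt=8 cceeBbTT=8 cceeBbTt=8 cceebbTT=8 cceebbTt=8
CceebbTt hits 16/256; gcd=16; 16÷16/256÷16 = 1/16

P(CceebbTt) = 1/16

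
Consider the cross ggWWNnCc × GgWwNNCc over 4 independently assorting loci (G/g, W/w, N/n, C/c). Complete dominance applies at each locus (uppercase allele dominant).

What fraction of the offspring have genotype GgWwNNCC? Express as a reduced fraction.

ggWWNnCc gametes: gWNC×4, gWNc×4, gWnC×4, gWnc×4
GgWwNNCc gametes: GWNC×2, GWNc×2, GwNC×2, GwNc×2, gWNC×2, gWNc×2, gwNC×2, gwNc×2
ggWWNnCc×GgWwNNCc grid (16·16=256): GgWWNNCC=8 GgWWNNCc=16 GgWWNNcc=8 GgWWNnCC=8 GgWWNnCc=16 GgWWNncc=8 GgWwNNCC=8 GgWwNNCc=16 GgWwNNcc=8 GgWwNnCC=8 GgWwNnCc=16 GgWwNncc=8 ggWWNNCC=8 ggWWNNCc=16 ggWWNNcc=8 ggWWNnCC=8 ggWWNnCc=16 ggWWNncc=8 ggWwNNCC=8 ggWwNNCc=16 ggWwNNcc=8 ggWwNnCC=8 ggWwNnCc=16 ggWwNncc=8
GgWwNNCC hits 8/256; gcd=8; 8÷8/256÷8 = 1/32

P(GgWwNNCC) = 1/32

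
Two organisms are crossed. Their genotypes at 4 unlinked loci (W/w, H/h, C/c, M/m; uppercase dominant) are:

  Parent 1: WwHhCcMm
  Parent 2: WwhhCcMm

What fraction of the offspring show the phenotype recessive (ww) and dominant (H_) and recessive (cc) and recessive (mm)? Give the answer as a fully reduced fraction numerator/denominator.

P(ww H_ cc mm) = 1/128

WwHhCcMm gametes: WHCM×1, WHCm×1, WHcM×1, WHcm×1, WhCM×1, WhCm×1, WhcM×1, Whcm×1, wHCM×1, wHCm×1, wHcM×1, wHcm×1, whCM×1, whCm×1, whcM×1, whcm×1
WwhhCcMm gametes: WhCM×2, WhCm×2, WhcM×2, Whcm×2, whCM×2, whCm×2, whcM×2, whcm×2
WwHhCcMm×WwhhCcMm grid (16·16=256): WWHhCCMM=2 WWHhCCMm=4 WWHhCCmm=2 WWHhCcMM=4 WWHhCcMm=8 WWHhCcmm=4 WWHhccMM=2 WWHhccMm=4 WWHhccmm=2 WWhhCCMM=2 WWhhCCMm=4 WWhhCCmm=2 WWhhCcMM=4 WWhhCcMm=8 WWhhCcmm=4 WWhhccMM=2 WWhhccMm=4 WWhhccmm=2 WwHhCCMM=4 WwHhCCMm=8 WwHhCCmm=4 WwHhCcMM=8 WwHhCcMm=16 WwHhCcmm=8 WwHhccMM=4 WwHhccMm=8 WwHhccmm=4 WwhhCCMM=4 WwhhCCMm=8 WwhhCCmm=4 WwhhCcMM=8 WwhhCcMm=16 WwhhCcmm=8 WwhhccMM=4 WwhhccMm=8 Wwhhccmm=4 wwHhCCMM=2 wwHhCCMm=4 wwHhCCmm=2 wwHhCcMM=4 wwHhCcMm=8 wwHhCcmm=4 wwHhccMM=2 wwHhccMm=4 wwHhccmm=2 wwhhCCMM=2 wwhhCCMm=4 wwhhCCmm=2 wwhhCcMM=4 wwhhCcMm=8 wwhhCcmm=4 wwhhccMM=2 wwhhccMm=4 wwhhccmm=2
ww H_ cc mm hits 2/256; gcd=2; 2÷2/256÷2 = 1/128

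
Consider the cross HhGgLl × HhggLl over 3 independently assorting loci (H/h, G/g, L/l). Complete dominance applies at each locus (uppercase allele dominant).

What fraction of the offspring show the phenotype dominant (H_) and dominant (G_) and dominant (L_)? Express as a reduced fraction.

HhGgLl gametes: HGL×1, HGl×1, HgL×1, Hgl×1, hGL×1, hGl×1, hgL×1, hgl×1
HhggLl gametes: HgL×2, Hgl×2, hgL×2, hgl×2
HhGgLl×HhggLl grid (8·8=64): HHGgLL=2 HHGgLl=4 HHGgll=2 HHggLL=2 HHggLl=4 HHggll=2 HhGgLL=4 HhGgLl=8 HhGgll=4 HhggLL=4 HhggLl=8 Hhggll=4 hhGgLL=2 hhGgLl=4 hhGgll=2 hhggLL=2 hhggLl=4 hhggll=2
H_ G_ L_ hits 18/64; gcd=2; 18÷2/64÷2 = 9/32

P(H_ G_ L_) = 9/32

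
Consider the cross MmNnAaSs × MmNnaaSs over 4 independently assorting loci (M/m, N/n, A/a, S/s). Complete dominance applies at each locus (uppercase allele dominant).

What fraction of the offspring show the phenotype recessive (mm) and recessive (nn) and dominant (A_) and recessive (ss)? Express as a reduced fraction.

MmNnAaSs gametes: MNAS×1, MNAs×1, MNaS×1, MNas×1, MnAS×1, MnAs×1, MnaS×1, Mnas×1, mNAS×1, mNAs×1, mNaS×1, mNas×1, mnAS×1, mnAs×1, mnaS×1, mnas×1
MmNnaaSs gametes: MNaS×2, MNas×2, MnaS×2, Mnas×2, mNaS×2, mNas×2, mnaS×2, mnas×2
MmNnAaSs×MmNnaaSs grid (16·16=256): MMNNAaSS=2 MMNNAaSs=4 MMNNAass=2 MMNNaaSS=2 MMNNaaSs=4 MMNNaass=2 MMNnAaSS=4 MMNnAaSs=8 MMNnAass=4 MMNnaaSS=4 MMNnaaSs=8 MMNnaass=4 MMnnAaSS=2 MMnnAaSs=4 MMnnAass=2 MMnnaaSS=2 MMnnaaSs=4 MMnnaass=2 MmNNAaSS=4 MmNNAaSs=8 MmNNAass=4 MmNNaaSS=4 MmNNaaSs=8 MmNNaass=4 MmNnAaSS=8 MmNnAaSs=16 MmNnAass=8 MmNnaaSS=8 MmNnaaSs=16 MmNnaass=8 MmnnAaSS=4 MmnnAaSs=8 MmnnAass=4 MmnnaaSS=4 MmnnaaSs=8 Mmnnaass=4 mmNNAaSS=2 mmNNAaSs=4 mmNNAass=2 mmNNaaSS=2 mmNNaaSs=4 mmNNaass=2 mmNnAaSS=4 mmNnAaSs=8 mmNnAass=4 mmNnaaSS=4 mmNnaaSs=8 mmNnaass=4 mmnnAaSS=2 mmnnAaSs=4 mmnnAass=2 mmnnaaSS=2 mmnnaaSs=4 mmnnaass=2
mm nn A_ ss hits 2/256; gcd=2; 2÷2/256÷2 = 1/128

P(mm nn A_ ss) = 1/128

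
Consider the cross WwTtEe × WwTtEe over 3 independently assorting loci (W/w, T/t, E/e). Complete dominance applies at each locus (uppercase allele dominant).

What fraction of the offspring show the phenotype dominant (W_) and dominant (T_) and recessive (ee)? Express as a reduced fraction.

WwTtEe gametes: WTE×1, WTe×1, WtE×1, Wte×1, wTE×1, wTe×1, wtE×1, wte×1
WwTtEe gametes: WTE×1, WTe×1, WtE×1, Wte×1, wTE×1, wTe×1, wtE×1, wte×1
WwTtEe×WwTtEe grid (8·8=64): WWTTEE=1 WWTTEe=2 WWTTee=1 WWTtEE=2 WWTtEe=4 WWTtee=2 WWttEE=1 WWttEe=2 WWttee=1 WwTTEE=2 WwTTEe=4 WwTTee=2 WwTtEE=4 WwTtEe=8 WwTtee=4 WwttEE=2 WwttEe=4 Wwttee=2 wwTTEE=1 wwTTEe=2 wwTTee=1 wwTtEE=2 wwTtEe=4 wwTtee=2 wwttEE=1 wwttEe=2 wwttee=1
W_ T_ ee hits 9/64; gcd=1; 9÷1/64÷1 = 9/64

P(W_ T_ ee) = 9/64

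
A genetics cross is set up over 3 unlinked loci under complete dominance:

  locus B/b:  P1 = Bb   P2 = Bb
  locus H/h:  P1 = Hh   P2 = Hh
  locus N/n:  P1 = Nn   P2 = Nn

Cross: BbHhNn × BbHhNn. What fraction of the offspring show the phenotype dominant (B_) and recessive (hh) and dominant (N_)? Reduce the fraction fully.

BbHhNn gametes: BHN×1, BHn×1, BhN×1, Bhn×1, bHN×1, bHn×1, bhN×1, bhn×1
BbHhNn gametes: BHN×1, BHn×1, BhN×1, Bhn×1, bHN×1, bHn×1, bhN×1, bhn×1
BbHhNn×BbHhNn grid (8·8=64): BBHHNN=1 BBHHNn=2 BBHHnn=1 BBHhNN=2 BBHhNn=4 BBHhnn=2 BBhhNN=1 BBhhNn=2 BBhhnn=1 BbHHNN=2 BbHHNn=4 BbHHnn=2 BbHhNN=4 BbHhNn=8 BbHhnn=4 BbhhNN=2 BbhhNn=4 Bbhhnn=2 bbHHNN=1 bbHHNn=2 bbHHnn=1 bbHhNN=2 bbHhNn=4 bbHhnn=2 bbhhNN=1 bbhhNn=2 bbhhnn=1
B_ hh N_ hits 9/64; gcd=1; 9÷1/64÷1 = 9/64

P(B_ hh N_) = 9/64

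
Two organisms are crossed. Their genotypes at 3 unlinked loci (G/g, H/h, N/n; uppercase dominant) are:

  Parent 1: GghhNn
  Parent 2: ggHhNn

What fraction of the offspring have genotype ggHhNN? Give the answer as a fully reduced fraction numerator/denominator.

GghhNn gametes: GhN×2, Ghn×2, ghN×2, ghn×2
ggHhNn gametes: gHN×2, gHn×2, ghN×2, ghn×2
GghhNn×ggHhNn grid (8·8=64): GgHhNN=4 GgHhNn=8 GgHhnn=4 GghhNN=4 GghhNn=8 Gghhnn=4 ggHhNN=4 ggHhNn=8 ggHhnn=4 gghhNN=4 gghhNn=8 gghhnn=4
ggHhNN hits 4/64; gcd=4; 4÷4/64÷4 = 1/16

P(ggHhNN) = 1/16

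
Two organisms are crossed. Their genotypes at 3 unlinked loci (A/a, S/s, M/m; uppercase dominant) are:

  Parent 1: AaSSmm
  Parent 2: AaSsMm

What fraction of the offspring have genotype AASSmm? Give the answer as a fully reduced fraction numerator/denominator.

P(AASSmm) = 1/16

AaSSmm gametes: ASm×4, aSm×4
AaSsMm gametes: ASM×1, ASm×1, AsM×1, Asm×1, aSM×1, aSm×1, asM×1, asm×1
AaSSmm×AaSsMm grid (8·8=64): AASSMm=4 AASSmm=4 AASsMm=4 AASsmm=4 AaSSMm=8 AaSSmm=8 AaSsMm=8 AaSsmm=8 aaSSMm=4 aaSSmm=4 aaSsMm=4 aaSsmm=4
AASSmm hits 4/64; gcd=4; 4÷4/64÷4 = 1/16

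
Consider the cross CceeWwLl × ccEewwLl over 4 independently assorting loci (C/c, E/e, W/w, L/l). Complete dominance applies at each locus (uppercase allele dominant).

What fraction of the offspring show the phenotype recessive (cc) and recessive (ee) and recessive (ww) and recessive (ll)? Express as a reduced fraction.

CceeWwLl gametes: CeWL×2, CeWl×2, CewL×2, Cewl×2, ceWL×2, ceWl×2, cewL×2, cewl×2
ccEewwLl gametes: cEwL×4, cEwl×4, cewL×4, cewl×4
CceeWwLl×ccEewwLl grid (16·16=256): CcEeWwLL=8 CcEeWwLl=16 CcEeWwll=8 CcEewwLL=8 CcEewwLl=16 CcEewwll=8 CceeWwLL=8 CceeWwLl=16 CceeWwll=8 CceewwLL=8 CceewwLl=16 Cceewwll=8 ccEeWwLL=8 ccEeWwLl=16 ccEeWwll=8 ccEewwLL=8 ccEewwLl=16 ccEewwll=8 cceeWwLL=8 cceeWwLl=16 cceeWwll=8 cceewwLL=8 cceewwLl=16 cceewwll=8
cc ee ww ll hits 8/256; gcd=8; 8÷8/256÷8 = 1/32

P(cc ee ww ll) = 1/32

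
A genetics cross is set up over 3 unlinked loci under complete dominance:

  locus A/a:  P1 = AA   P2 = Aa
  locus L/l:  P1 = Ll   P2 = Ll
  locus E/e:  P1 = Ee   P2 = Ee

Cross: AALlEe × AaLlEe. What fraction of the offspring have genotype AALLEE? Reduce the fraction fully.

P(AALLEE) = 1/32

AALlEe gametes: ALE×2, ALe×2, AlE×2, Ale×2
AaLlEe gametes: ALE×1, ALe×1, AlE×1, Ale×1, aLE×1, aLe×1, alE×1, ale×1
AALlEe×AaLlEe grid (8·8=64): AALLEE=2 AALLEe=4 AALLee=2 AALlEE=4 AALlEe=8 AALlee=4 AAllEE=2 AAllEe=4 AAllee=2 AaLLEE=2 AaLLEe=4 AaLLee=2 AaLlEE=4 AaLlEe=8 AaLlee=4 AallEE=2 AallEe=4 Aallee=2
AALLEE hits 2/64; gcd=2; 2÷2/64÷2 = 1/32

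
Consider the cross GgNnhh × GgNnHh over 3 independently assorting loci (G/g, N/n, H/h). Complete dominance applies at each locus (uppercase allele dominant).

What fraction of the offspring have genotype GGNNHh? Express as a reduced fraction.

GgNnhh gametes: GNh×2, Gnh×2, gNh×2, gnh×2
GgNnHh gametes: GNH×1, GNh×1, GnH×1, Gnh×1, gNH×1, gNh×1, gnH×1, gnh×1
GgNnhh×GgNnHh grid (8·8=64): GGNNHh=2 GGNNhh=2 GGNnHh=4 GGNnhh=4 GGnnHh=2 GGnnhh=2 GgNNHh=4 GgNNhh=4 GgNnHh=8 GgNnhh=8 GgnnHh=4 Ggnnhh=4 ggNNHh=2 ggNNhh=2 ggNnHh=4 ggNnhh=4 ggnnHh=2 ggnnhh=2
GGNNHh hits 2/64; gcd=2; 2÷2/64÷2 = 1/32

P(GGNNHh) = 1/32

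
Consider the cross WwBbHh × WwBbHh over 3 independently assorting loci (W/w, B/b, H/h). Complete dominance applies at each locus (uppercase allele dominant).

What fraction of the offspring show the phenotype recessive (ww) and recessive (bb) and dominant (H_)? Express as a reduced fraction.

P(ww bb H_) = 3/64

WwBbHh gametes: WBH×1, WBh×1, WbH×1, Wbh×1, wBH×1, wBh×1, wbH×1, wbh×1
WwBbHh gametes: WBH×1, WBh×1, WbH×1, Wbh×1, wBH×1, wBh×1, wbH×1, wbh×1
WwBbHh×WwBbHh grid (8·8=64): WWBBHH=1 WWBBHh=2 WWBBhh=1 WWBbHH=2 WWBbHh=4 WWBbhh=2 WWbbHH=1 WWbbHh=2 WWbbhh=1 WwBBHH=2 WwBBHh=4 WwBBhh=2 WwBbHH=4 WwBbHh=8 WwBbhh=4 WwbbHH=2 WwbbHh=4 Wwbbhh=2 wwBBHH=1 wwBBHh=2 wwBBhh=1 wwBbHH=2 wwBbHh=4 wwBbhh=2 wwbbHH=1 wwbbHh=2 wwbbhh=1
ww bb H_ hits 3/64; gcd=1; 3÷1/64÷1 = 3/64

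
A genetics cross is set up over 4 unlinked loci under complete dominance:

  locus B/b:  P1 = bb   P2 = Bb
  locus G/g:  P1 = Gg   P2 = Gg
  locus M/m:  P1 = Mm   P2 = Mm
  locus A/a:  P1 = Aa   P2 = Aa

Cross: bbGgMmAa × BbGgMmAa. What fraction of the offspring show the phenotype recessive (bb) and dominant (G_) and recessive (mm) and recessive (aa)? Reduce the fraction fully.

bbGgMmAa gametes: bGMA×2, bGMa×2, bGmA×2, bGma×2, bgMA×2, bgMa×2, bgmA×2, bgma×2
BbGgMmAa gametes: BGMA×1, BGMa×1, BGmA×1, BGma×1, BgMA×1, BgMa×1, BgmA×1, Bgma×1, bGMA×1, bGMa×1, bGmA×1, bGma×1, bgMA×1, bgMa×1, bgmA×1, bgma×1
bbGgMmAa×BbGgMmAa grid (16·16=256): BbGGMMAA=2 BbGGMMAa=4 BbGGMMaa=2 BbGGMmAA=4 BbGGMmAa=8 BbGGMmaa=4 BbGGmmAA=2 BbGGmmAa=4 BbGGmmaa=2 BbGgMMAA=4 BbGgMMAa=8 BbGgMMaa=4 BbGgMmAA=8 BbGgMmAa=16 BbGgMmaa=8 BbGgmmAA=4 BbGgmmAa=8 BbGgmmaa=4 BbggMMAA=2 BbggMMAa=4 BbggMMaa=2 BbggMmAA=4 BbggMmAa=8 BbggMmaa=4 BbggmmAA=2 BbggmmAa=4 Bbggmmaa=2 bbGGMMAA=2 bbGGMMAa=4 bbGGMMaa=2 bbGGMmAA=4 bbGGMmAa=8 bbGGMmaa=4 bbGGmmAA=2 bbGGmmAa=4 bbGGmmaa=2 bbGgMMAA=4 bbGgMMAa=8 bbGgMMaa=4 bbGgMmAA=8 bbGgMmAa=16 bbGgMmaa=8 bbGgmmAA=4 bbGgmmAa=8 bbGgmmaa=4 bbggMMAA=2 bbggMMAa=4 bbggMMaa=2 bbggMmAA=4 bbggMmAa=8 bbggMmaa=4 bbggmmAA=2 bbggmmAa=4 bbggmmaa=2
bb G_ mm aa hits 6/256; gcd=2; 6÷2/256÷2 = 3/128

P(bb G_ mm aa) = 3/128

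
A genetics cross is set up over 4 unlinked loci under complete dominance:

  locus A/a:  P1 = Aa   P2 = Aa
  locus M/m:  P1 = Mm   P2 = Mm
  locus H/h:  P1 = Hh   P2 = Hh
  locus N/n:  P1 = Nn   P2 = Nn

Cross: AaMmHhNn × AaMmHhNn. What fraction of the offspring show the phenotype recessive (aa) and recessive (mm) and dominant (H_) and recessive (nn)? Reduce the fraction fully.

AaMmHhNn gametes: AMHN×1, AMHn×1, AMhN×1, AMhn×1, AmHN×1, AmHn×1, AmhN×1, Amhn×1, aMHN×1, aMHn×1, aMhN×1, aMhn×1, amHN×1, amHn×1, amhN×1, amhn×1
AaMmHhNn gametes: AMHN×1, AMHn×1, AMhN×1, AMhn×1, AmHN×1, AmHn×1, AmhN×1, Amhn×1, aMHN×1, aMHn×1, aMhN×1, aMhn×1, amHN×1, amHn×1, amhN×1, amhn×1
AaMmHhNn×AaMmHhNn grid (16·16=256): AAMMHHNN=1 AAMMHHNn=2 AAMMHHnn=1 AAMMHhNN=2 AAMMHhNn=4 AAMMHhnn=2 AAMMhhNN=1 AAMMhhNn=2 AAMMhhnn=1 AAMmHHNN=2 AAMmHHNn=4 AAMmHHnn=2 AAMmHhNN=4 AAMmHhNn=8 AAMmHhnn=4 AAMmhhNN=2 AAMmhhNn=4 AAMmhhnn=2 AAmmHHNN=1 AAmmHHNn=2 AAmmHHnn=1 AAmmHhNN=2 AAmmHhNn=4 AAmmHhnn=2 AAmmhhNN=1 AAmmhhNn=2 AAmmhhnn=1 AaMMHHNN=2 AaMMHHNn=4 AaMMHHnn=2 AaMMHhNN=4 AaMMHhNn=8 AaMMHhnn=4 AaMMhhNN=2 AaMMhhNn=4 AaMMhhnn=2 AaMmHHNN=4 AaMmHHNn=8 AaMmHHnn=4 AaMmHhNN=8 AaMmHhNn=16 AaMmHhnn=8 AaMmhhNN=4 AaMmhhNn=8 AaMmhhnn=4 AammHHNN=2 AammHHNn=4 AammHHnn=2 AammHhNN=4 AammHhNn=8 AammHhnn=4 AammhhNN=2 AammhhNn=4 Aammhhnn=2 aaMMHHNN=1 aaMMHHNn=2 aaMMHHnn=1 aaMMHhNN=2 aaMMHhNn=4 aaMMHhnn=2 aaMMhhNN=1 aaMMhhNn=2 aaMMhhnn=1 aaMmHHNN=2 aaMmHHNn=4 aaMmHHnn=2 aaMmHhNN=4 aaMmHhNn=8 aaMmHhnn=4 aaMmhhNN=2 aaMmhhNn=4 aaMmhhnn=2 aammHHNN=1 aammHHNn=2 aammHHnn=1 aammHhNN=2 aammHhNn=4 aammHhnn=2 aammhhNN=1 aammhhNn=2 aammhhnn=1
aa mm H_ nn hits 3/256; gcd=1; 3÷1/256÷1 = 3/256

P(aa mm H_ nn) = 3/256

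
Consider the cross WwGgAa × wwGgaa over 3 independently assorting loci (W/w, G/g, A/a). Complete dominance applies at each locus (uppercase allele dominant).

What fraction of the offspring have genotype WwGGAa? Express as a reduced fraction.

WwGgAa gametes: WGA×1, WGa×1, WgA×1, Wga×1, wGA×1, wGa×1, wgA×1, wga×1
wwGgaa gametes: wGa×4, wga×4
WwGgAa×wwGgaa grid (8·8=64): WwGGAa=4 WwGGaa=4 WwGgAa=8 WwGgaa=8 WwggAa=4 Wwggaa=4 wwGGAa=4 wwGGaa=4 wwGgAa=8 wwGgaa=8 wwggAa=4 wwggaa=4
WwGGAa hits 4/64; gcd=4; 4÷4/64÷4 = 1/16

P(WwGGAa) = 1/16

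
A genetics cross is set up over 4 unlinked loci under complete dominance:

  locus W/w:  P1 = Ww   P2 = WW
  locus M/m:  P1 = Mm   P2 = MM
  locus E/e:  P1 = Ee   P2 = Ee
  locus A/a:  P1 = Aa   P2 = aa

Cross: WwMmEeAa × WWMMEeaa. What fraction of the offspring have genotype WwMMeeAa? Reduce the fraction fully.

WwMmEeAa gametes: WMEA×1, WMEa×1, WMeA×1, WMea×1, WmEA×1, WmEa×1, WmeA×1, Wmea×1, wMEA×1, wMEa×1, wMeA×1, wMea×1, wmEA×1, wmEa×1, wmeA×1, wmea×1
WWMMEeaa gametes: WMEa×8, WMea×8
WwMmEeAa×WWMMEeaa grid (16·16=256): WWMMEEAa=8 WWMMEEaa=8 WWMMEeAa=16 WWMMEeaa=16 WWMMeeAa=8 WWMMeeaa=8 WWMmEEAa=8 WWMmEEaa=8 WWMmEeAa=16 WWMmEeaa=16 WWMmeeAa=8 WWMmeeaa=8 WwMMEEAa=8 WwMMEEaa=8 WwMMEeAa=16 WwMMEeaa=16 WwMMeeAa=8 WwMMeeaa=8 WwMmEEAa=8 WwMmEEaa=8 WwMmEeAa=16 WwMmEeaa=16 WwMmeeAa=8 WwMmeeaa=8
WwMMeeAa hits 8/256; gcd=8; 8÷8/256÷8 = 1/32

P(WwMMeeAa) = 1/32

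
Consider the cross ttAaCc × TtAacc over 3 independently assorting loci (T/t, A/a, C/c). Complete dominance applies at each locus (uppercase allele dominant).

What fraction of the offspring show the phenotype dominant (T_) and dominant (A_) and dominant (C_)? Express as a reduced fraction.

P(T_ A_ C_) = 3/16

ttAaCc gametes: tAC×2, tAc×2, taC×2, tac×2
TtAacc gametes: TAc×2, Tac×2, tAc×2, tac×2
ttAaCc×TtAacc grid (8·8=64): TtAACc=4 TtAAcc=4 TtAaCc=8 TtAacc=8 TtaaCc=4 Ttaacc=4 ttAACc=4 ttAAcc=4 ttAaCc=8 ttAacc=8 ttaaCc=4 ttaacc=4
T_ A_ C_ hits 12/64; gcd=4; 12÷4/64÷4 = 3/16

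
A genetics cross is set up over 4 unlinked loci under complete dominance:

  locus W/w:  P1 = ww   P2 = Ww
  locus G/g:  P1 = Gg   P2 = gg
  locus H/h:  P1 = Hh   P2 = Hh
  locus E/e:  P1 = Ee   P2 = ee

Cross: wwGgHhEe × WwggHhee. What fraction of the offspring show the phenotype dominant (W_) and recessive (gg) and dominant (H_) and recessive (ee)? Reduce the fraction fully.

wwGgHhEe gametes: wGHE×2, wGHe×2, wGhE×2, wGhe×2, wgHE×2, wgHe×2, wghE×2, wghe×2
WwggHhee gametes: WgHe×4, Wghe×4, wgHe×4, wghe×4
wwGgHhEe×WwggHhee grid (16·16=256): WwGgHHEe=8 WwGgHHee=8 WwGgHhEe=16 WwGgHhee=16 WwGghhEe=8 WwGghhee=8 WwggHHEe=8 WwggHHee=8 WwggHhEe=16 WwggHhee=16 WwgghhEe=8 Wwgghhee=8 wwGgHHEe=8 wwGgHHee=8 wwGgHhEe=16 wwGgHhee=16 wwGghhEe=8 wwGghhee=8 wwggHHEe=8 wwggHHee=8 wwggHhEe=16 wwggHhee=16 wwgghhEe=8 wwgghhee=8
W_ gg H_ ee hits 24/256; gcd=8; 24÷8/256÷8 = 3/32

P(W_ gg H_ ee) = 3/32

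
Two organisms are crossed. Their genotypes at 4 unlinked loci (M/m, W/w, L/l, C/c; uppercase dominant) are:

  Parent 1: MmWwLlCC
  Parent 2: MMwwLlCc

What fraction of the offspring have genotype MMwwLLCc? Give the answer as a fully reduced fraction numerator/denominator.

P(MMwwLLCc) = 1/32

MmWwLlCC gametes: MWLC×2, MWlC×2, MwLC×2, MwlC×2, mWLC×2, mWlC×2, mwLC×2, mwlC×2
MMwwLlCc gametes: MwLC×4, MwLc×4, MwlC×4, Mwlc×4
MmWwLlCC×MMwwLlCc grid (16·16=256): MMWwLLCC=8 MMWwLLCc=8 MMWwLlCC=16 MMWwLlCc=16 MMWwllCC=8 MMWwllCc=8 MMwwLLCC=8 MMwwLLCc=8 MMwwLlCC=16 MMwwLlCc=16 MMwwllCC=8 MMwwllCc=8 MmWwLLCC=8 MmWwLLCc=8 MmWwLlCC=16 MmWwLlCc=16 MmWwllCC=8 MmWwllCc=8 MmwwLLCC=8 MmwwLLCc=8 MmwwLlCC=16 MmwwLlCc=16 MmwwllCC=8 MmwwllCc=8
MMwwLLCc hits 8/256; gcd=8; 8÷8/256÷8 = 1/32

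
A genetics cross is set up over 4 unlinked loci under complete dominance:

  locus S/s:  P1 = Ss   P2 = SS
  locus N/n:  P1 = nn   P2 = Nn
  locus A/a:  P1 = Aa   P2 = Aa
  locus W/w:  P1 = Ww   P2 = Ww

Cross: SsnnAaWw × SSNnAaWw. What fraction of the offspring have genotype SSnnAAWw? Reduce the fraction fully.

P(SSnnAAWw) = 1/32

SsnnAaWw gametes: SnAW×2, SnAw×2, SnaW×2, Snaw×2, snAW×2, snAw×2, snaW×2, snaw×2
SSNnAaWw gametes: SNAW×2, SNAw×2, SNaW×2, SNaw×2, SnAW×2, SnAw×2, SnaW×2, Snaw×2
SsnnAaWw×SSNnAaWw grid (16·16=256): SSNnAAWW=4 SSNnAAWw=8 SSNnAAww=4 SSNnAaWW=8 SSNnAaWw=16 SSNnAaww=8 SSNnaaWW=4 SSNnaaWw=8 SSNnaaww=4 SSnnAAWW=4 SSnnAAWw=8 SSnnAAww=4 SSnnAaWW=8 SSnnAaWw=16 SSnnAaww=8 SSnnaaWW=4 SSnnaaWw=8 SSnnaaww=4 SsNnAAWW=4 SsNnAAWw=8 SsNnAAww=4 SsNnAaWW=8 SsNnAaWw=16 SsNnAaww=8 SsNnaaWW=4 SsNnaaWw=8 SsNnaaww=4 SsnnAAWW=4 SsnnAAWw=8 SsnnAAww=4 SsnnAaWW=8 SsnnAaWw=16 SsnnAaww=8 SsnnaaWW=4 SsnnaaWw=8 Ssnnaaww=4
SSnnAAWw hits 8/256; gcd=8; 8÷8/256÷8 = 1/32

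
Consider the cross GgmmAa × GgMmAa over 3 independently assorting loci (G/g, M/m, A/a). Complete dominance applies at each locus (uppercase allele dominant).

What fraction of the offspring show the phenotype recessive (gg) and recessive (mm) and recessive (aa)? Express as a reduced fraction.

P(gg mm aa) = 1/32

GgmmAa gametes: GmA×2, Gma×2, gmA×2, gma×2
GgMmAa gametes: GMA×1, GMa×1, GmA×1, Gma×1, gMA×1, gMa×1, gmA×1, gma×1
GgmmAa×GgMmAa grid (8·8=64): GGMmAA=2 GGMmAa=4 GGMmaa=2 GGmmAA=2 GGmmAa=4 GGmmaa=2 GgMmAA=4 GgMmAa=8 GgMmaa=4 GgmmAA=4 GgmmAa=8 Ggmmaa=4 ggMmAA=2 ggMmAa=4 ggMmaa=2 ggmmAA=2 ggmmAa=4 ggmmaa=2
gg mm aa hits 2/64; gcd=2; 2÷2/64÷2 = 1/32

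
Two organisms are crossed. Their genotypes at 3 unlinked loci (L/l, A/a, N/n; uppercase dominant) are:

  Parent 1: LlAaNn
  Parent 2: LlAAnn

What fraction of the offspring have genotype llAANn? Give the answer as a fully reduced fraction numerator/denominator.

P(llAANn) = 1/16

LlAaNn gametes: LAN×1, LAn×1, LaN×1, Lan×1, lAN×1, lAn×1, laN×1, lan×1
LlAAnn gametes: LAn×4, lAn×4
LlAaNn×LlAAnn grid (8·8=64): LLAANn=4 LLAAnn=4 LLAaNn=4 LLAann=4 LlAANn=8 LlAAnn=8 LlAaNn=8 LlAann=8 llAANn=4 llAAnn=4 llAaNn=4 llAann=4
llAANn hits 4/64; gcd=4; 4÷4/64÷4 = 1/16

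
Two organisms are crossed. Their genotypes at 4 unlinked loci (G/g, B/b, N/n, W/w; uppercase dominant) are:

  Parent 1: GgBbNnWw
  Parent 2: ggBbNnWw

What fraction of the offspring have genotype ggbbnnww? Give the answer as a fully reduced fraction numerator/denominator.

P(ggbbnnww) = 1/128

GgBbNnWw gametes: GBNW×1, GBNw×1, GBnW×1, GBnw×1, GbNW×1, GbNw×1, GbnW×1, Gbnw×1, gBNW×1, gBNw×1, gBnW×1, gBnw×1, gbNW×1, gbNw×1, gbnW×1, gbnw×1
ggBbNnWw gametes: gBNW×2, gBNw×2, gBnW×2, gBnw×2, gbNW×2, gbNw×2, gbnW×2, gbnw×2
GgBbNnWw×ggBbNnWw grid (16·16=256): GgBBNNWW=2 GgBBNNWw=4 GgBBNNww=2 GgBBNnWW=4 GgBBNnWw=8 GgBBNnww=4 GgBBnnWW=2 GgBBnnWw=4 GgBBnnww=2 GgBbNNWW=4 GgBbNNWw=8 GgBbNNww=4 GgBbNnWW=8 GgBbNnWw=16 GgBbNnww=8 GgBbnnWW=4 GgBbnnWw=8 GgBbnnww=4 GgbbNNWW=2 GgbbNNWw=4 GgbbNNww=2 GgbbNnWW=4 GgbbNnWw=8 GgbbNnww=4 GgbbnnWW=2 GgbbnnWw=4 Ggbbnnww=2 ggBBNNWW=2 ggBBNNWw=4 ggBBNNww=2 ggBBNnWW=4 ggBBNnWw=8 ggBBNnww=4 ggBBnnWW=2 ggBBnnWw=4 ggBBnnww=2 ggBbNNWW=4 ggBbNNWw=8 ggBbNNww=4 ggBbNnWW=8 ggBbNnWw=16 ggBbNnww=8 ggBbnnWW=4 ggBbnnWw=8 ggBbnnww=4 ggbbNNWW=2 ggbbNNWw=4 ggbbNNww=2 ggbbNnWW=4 ggbbNnWw=8 ggbbNnww=4 ggbbnnWW=2 ggbbnnWw=4 ggbbnnww=2
ggbbnnww hits 2/256; gcd=2; 2÷2/256÷2 = 1/128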